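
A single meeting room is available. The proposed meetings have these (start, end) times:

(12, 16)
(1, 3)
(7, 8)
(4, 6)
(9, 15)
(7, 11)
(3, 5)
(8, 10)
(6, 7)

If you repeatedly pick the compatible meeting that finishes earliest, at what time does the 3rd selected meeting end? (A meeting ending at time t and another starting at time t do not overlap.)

Sort by end time and greedily take each interval whose start is ≥ the last chosen end.
Sorted by end: (1,3)  (3,5)  (4,6)  (6,7)  (7,8)  (8,10)  (7,11)  (9,15)  (12,16)
take (1,3); take (3,5); skip (4,6); take (6,7); take (7,8); take (8,10); skip (7,11); take (12,16).
Selected: (1,3) (3,5) (6,7) (7,8) (8,10) (12,16)

7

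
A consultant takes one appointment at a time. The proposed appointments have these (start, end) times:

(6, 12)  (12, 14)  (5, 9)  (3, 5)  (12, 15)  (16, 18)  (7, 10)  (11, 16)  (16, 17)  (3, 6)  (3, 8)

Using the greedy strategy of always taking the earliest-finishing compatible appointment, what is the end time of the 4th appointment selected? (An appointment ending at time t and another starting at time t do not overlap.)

Sort by end time and greedily take each interval whose start is ≥ the last chosen end.
Sorted by end: (3,5)  (3,6)  (3,8)  (5,9)  (7,10)  (6,12)  (12,14)  (12,15)  (11,16)  (16,17)  (16,18)
take (3,5); take (5,9); take (12,14); take (16,17).
Selected: (3,5) (5,9) (12,14) (16,17)

17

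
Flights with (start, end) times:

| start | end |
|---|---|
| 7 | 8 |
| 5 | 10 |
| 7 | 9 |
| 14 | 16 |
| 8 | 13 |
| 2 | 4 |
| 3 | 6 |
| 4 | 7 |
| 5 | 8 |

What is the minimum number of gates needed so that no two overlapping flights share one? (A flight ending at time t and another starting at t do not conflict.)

4

Events (time:±→running): 2:+→1 3:+→2 4:-→1 4:+→2 5:+→3 5:+→4 … peak 4.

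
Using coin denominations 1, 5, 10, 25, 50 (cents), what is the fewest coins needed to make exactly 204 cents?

204 − 4×50→4 − 4×1→0
Total coins = 4 + 4 = 8

8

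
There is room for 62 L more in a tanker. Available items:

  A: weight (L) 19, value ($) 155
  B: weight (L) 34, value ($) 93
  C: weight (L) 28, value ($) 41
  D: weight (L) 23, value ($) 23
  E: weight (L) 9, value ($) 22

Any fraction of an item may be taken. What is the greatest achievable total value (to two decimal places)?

270.00

Greedy by value/weight ratio, highest first.
Ratios (sorted): A 8.16, B 2.74, E 2.44, C 1.46, D 1.00
take A (19 @ 155); take B (34 @ 93); take E (9 @ 22). Capacity used 62/62.
Total value = 270.00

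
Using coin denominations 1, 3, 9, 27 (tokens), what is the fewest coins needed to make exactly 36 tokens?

36 − 1×27→9 − 1×9→0
Total coins = 1 + 1 = 2

2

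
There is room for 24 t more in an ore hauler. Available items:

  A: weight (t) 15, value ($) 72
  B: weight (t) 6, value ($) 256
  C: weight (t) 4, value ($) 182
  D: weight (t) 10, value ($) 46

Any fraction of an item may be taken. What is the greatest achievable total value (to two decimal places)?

Sort by value per unit weight and fill in that order.
Ratios (sorted): C 45.50, B 42.67, A 4.80, D 4.60
take C (4 @ 182); take B (6 @ 256); take 14/15 of A → 67.20. Capacity used 24/24.
Total value = 505.20

505.20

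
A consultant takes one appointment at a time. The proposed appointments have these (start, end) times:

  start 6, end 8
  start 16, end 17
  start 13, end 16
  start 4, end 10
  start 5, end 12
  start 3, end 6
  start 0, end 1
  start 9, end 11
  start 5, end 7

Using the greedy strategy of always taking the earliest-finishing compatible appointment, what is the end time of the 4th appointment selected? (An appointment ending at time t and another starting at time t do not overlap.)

Sort by end time and greedily take each interval whose start is ≥ the last chosen end.
Sorted by end: (0,1)  (3,6)  (5,7)  (6,8)  (4,10)  (9,11)  (5,12)  (13,16)  (16,17)
take (0,1); take (3,6); take (6,8); skip (4,10); take (9,11); skip (5,12); take (13,16); take (16,17).
Selected: (0,1) (3,6) (6,8) (9,11) (13,16) (16,17)

11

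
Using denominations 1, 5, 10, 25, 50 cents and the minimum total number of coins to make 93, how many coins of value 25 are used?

1

Greedy: take as many of the largest coin as possible, then repeat with the remainder.
93 = 1×50 + 1×25 + 1×10 + 1×5 + 3×1
Count of 25: 1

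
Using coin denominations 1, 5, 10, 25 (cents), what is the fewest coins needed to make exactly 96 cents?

6

Greedy: take as many of the largest coin as possible, then repeat with the remainder.
96 − 3×25→21 − 2×10→1 − 1×1→0
Total coins = 3 + 2 + 1 = 6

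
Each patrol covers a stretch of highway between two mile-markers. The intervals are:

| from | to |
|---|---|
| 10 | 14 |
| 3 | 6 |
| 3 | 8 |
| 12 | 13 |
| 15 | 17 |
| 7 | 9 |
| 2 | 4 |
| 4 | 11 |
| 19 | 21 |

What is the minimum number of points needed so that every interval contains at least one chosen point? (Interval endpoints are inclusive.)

Sorted: [2,4] [3,6] [3,8] [7,9] [4,11] [12,13] [10,14] [15,17] [19,21]
{[2,4],[3,6],[3,8]} hit by 4; {[7,9],[4,11]} hit by 9; {[12,13],[10,14]} hit by 13; {[15,17]} hit by 17; {[19,21]} hit by 21.
Points: 4, 9, 13, 17, 21 (5 total).

5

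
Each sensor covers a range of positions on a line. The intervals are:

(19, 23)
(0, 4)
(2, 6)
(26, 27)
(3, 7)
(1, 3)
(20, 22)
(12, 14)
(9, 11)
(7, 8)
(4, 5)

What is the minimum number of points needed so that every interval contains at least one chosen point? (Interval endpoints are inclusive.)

By right end: [1,3]  [0,4]  [4,5]  [2,6]  [3,7]  [7,8]  [9,11]  [12,14]  [20,22]  [19,23]  [26,27]
[1,3] uncovered → point at 3; [4,5] uncovered → point at 5; [7,8] uncovered → point at 8; [9,11] uncovered → point at 11; [12,14] uncovered → point at 14; [20,22] uncovered → point at 22; [26,27] uncovered → point at 27.
Points: 3, 5, 8, 11, 14, 22, 27 (7 total).

7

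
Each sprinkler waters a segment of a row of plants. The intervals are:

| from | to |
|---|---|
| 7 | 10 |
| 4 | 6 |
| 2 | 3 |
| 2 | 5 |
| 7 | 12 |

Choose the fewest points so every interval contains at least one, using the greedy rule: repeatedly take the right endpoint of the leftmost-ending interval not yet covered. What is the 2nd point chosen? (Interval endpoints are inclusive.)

6

Sort by right endpoint; whenever an interval is uncovered, place a point at its right end.
By right end: [2,3]  [2,5]  [4,6]  [7,10]  [7,12]
[2,3] uncovered → point at 3; [4,6] uncovered → point at 6; [7,10] uncovered → point at 10.
Points: 3, 6, 10 (3 total).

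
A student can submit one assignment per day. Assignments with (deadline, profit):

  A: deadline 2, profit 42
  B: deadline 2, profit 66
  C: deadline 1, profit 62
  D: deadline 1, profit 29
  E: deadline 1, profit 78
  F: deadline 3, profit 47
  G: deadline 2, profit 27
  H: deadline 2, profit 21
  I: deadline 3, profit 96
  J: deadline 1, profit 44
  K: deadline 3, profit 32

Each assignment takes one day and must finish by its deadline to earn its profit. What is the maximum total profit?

Take jobs in profit order; each goes to the latest open slot no later than its deadline.
By profit: I(d3,96), E(d1,78), B(d2,66), C(d1,62), F(d3,47), J(d1,44), A(d2,42), K(d3,32), D(d1,29), G(d2,27), H(d2,21)
I→slot 3; E→slot 1; B→slot 2; C skipped; F skipped; J skipped; A skipped; K skipped; D skipped; G skipped; H skipped.
Profit = 78 + 66 + 96 = 240

240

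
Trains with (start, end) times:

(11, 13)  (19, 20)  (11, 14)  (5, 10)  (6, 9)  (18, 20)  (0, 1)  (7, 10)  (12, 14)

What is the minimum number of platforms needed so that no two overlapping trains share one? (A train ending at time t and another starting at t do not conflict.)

starts: [0, 5, 6, 7, 11, 11, 12, 18, 19]
ends:   [1, 9, 10, 10, 13, 14, 14, 20, 20]
s0→1 e1→0 s5→1 s6→2 s7→3  — peak 3.

3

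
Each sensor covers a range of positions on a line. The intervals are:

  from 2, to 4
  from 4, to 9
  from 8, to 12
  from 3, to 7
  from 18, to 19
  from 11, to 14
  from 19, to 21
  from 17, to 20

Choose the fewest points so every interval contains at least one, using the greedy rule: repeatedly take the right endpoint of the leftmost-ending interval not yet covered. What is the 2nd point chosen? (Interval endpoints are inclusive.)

Process intervals by earliest right end; each time one isn't hit yet, stab at its right endpoint.
By right end: [2,4]  [3,7]  [4,9]  [8,12]  [11,14]  [18,19]  [17,20]  [19,21]
[2,4] uncovered → point at 4; [8,12] uncovered → point at 12; [18,19] uncovered → point at 19.
Points: 4, 12, 19 (3 total).

12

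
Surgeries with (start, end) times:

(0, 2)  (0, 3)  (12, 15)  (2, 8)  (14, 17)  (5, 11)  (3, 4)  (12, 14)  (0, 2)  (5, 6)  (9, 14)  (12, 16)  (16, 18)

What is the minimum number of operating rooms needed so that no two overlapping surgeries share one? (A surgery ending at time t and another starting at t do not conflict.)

4

Count concurrent intervals with a sweep; the peak is the room count.
Events (time:±→running): 0:+→1 0:+→2 0:+→3 2:-→2 2:-→1 2:+→2 3:-→1 3:+→2 4:-→1 5:+→2 5:+→3 6:-→2 8:-→1 9:+→2 11:-→1 12:+→2 12:+→3 12:+→4 … peak 4.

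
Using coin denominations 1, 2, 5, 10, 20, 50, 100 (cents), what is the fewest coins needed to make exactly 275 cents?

275 − 2×100→75 − 1×50→25 − 1×20→5 − 1×5→0
Total coins = 2 + 1 + 1 + 1 = 5

5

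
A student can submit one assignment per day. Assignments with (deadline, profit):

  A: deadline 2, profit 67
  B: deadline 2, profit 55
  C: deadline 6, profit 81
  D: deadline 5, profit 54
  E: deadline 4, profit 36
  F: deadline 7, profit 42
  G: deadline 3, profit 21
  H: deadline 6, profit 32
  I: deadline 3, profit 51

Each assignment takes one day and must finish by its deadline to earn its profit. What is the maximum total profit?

386

Take jobs in profit order; each goes to the latest open slot no later than its deadline.
Profit order: C=81 A=67 B=55 D=54 I=51 F=42 E=36 H=32 G=21
Assign: C→slot 6, A→slot 2, B→slot 1, D→slot 5, I→slot 3, F→slot 7, E→slot 4, H skipped, G skipped.
Slots: [1:B] [2:A] [3:I] [4:E] [5:D] [6:C] [7:F]
Profit = 55 + 67 + 51 + 36 + 54 + 81 + 42 = 386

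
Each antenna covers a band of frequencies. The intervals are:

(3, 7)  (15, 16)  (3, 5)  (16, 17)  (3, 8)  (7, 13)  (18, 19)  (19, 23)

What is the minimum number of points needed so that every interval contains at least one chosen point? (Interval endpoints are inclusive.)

Sort by right endpoint; whenever an interval is uncovered, place a point at its right end.
Sorted: [3,5] [3,7] [3,8] [7,13] [15,16] [16,17] [18,19] [19,23]
{[3,5],[3,7],[3,8]} hit by 5; {[7,13]} hit by 13; {[15,16],[16,17]} hit by 16; {[18,19],[19,23]} hit by 19.
Points: 5, 13, 16, 19 (4 total).

4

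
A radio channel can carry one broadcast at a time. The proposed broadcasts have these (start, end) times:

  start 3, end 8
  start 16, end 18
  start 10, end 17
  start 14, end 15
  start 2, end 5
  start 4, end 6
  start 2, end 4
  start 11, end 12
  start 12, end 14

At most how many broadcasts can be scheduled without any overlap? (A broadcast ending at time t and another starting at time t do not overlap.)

By end time: (2,4), (2,5), (4,6), (3,8), (11,12), (12,14), (14,15), (10,17), (16,18).
Pick (2,4); next start ≥ 4 → (4,6); next start ≥ 6 → (11,12); next start ≥ 12 → (12,14); next start ≥ 14 → (14,15); next start ≥ 15 → (16,18).
Selected 6 broadcasts.

6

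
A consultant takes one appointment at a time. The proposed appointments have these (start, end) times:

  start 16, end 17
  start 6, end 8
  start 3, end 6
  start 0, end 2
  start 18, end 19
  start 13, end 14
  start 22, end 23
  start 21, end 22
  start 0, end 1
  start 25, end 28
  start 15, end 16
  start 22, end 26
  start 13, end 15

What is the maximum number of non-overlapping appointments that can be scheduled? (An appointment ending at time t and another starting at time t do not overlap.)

10

Greedy by earliest finish: after sorting by end time, pick each interval compatible with the last pick.
Sorted by end: (0,1)  (0,2)  (3,6)  (6,8)  (13,14)  (13,15)  (15,16)  (16,17)  (18,19)  (21,22)  (22,23)  (22,26)  (25,28)
take (0,1); take (3,6); take (6,8); take (13,14); take (15,16); take (16,17); take (18,19); take (21,22); take (22,23); skip (22,26); take (25,28).
Selected 10 appointments.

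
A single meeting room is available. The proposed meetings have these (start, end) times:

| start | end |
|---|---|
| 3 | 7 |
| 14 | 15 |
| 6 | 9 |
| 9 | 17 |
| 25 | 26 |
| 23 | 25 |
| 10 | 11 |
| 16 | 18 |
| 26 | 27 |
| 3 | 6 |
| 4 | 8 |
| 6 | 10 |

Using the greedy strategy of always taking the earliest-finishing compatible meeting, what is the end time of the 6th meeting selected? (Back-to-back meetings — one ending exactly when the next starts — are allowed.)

25

By end time: (3,6), (3,7), (4,8), (6,9), (6,10), (10,11), (14,15), (9,17), (16,18), (23,25), (25,26), (26,27).
Pick (3,6); next start ≥ 6 → (6,9); next start ≥ 9 → (10,11); next start ≥ 11 → (14,15); next start ≥ 15 → (16,18); next start ≥ 18 → (23,25); next start ≥ 25 → (25,26); next start ≥ 26 → (26,27).
Selected: (3,6) (6,9) (10,11) (14,15) (16,18) (23,25) (25,26) (26,27)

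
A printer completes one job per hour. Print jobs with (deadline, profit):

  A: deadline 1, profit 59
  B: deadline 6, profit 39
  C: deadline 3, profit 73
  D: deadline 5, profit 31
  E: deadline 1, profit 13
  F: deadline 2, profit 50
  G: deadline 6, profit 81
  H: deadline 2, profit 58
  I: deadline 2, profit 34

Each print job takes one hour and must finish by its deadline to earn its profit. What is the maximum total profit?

341

Profit order: G=81 C=73 A=59 H=58 F=50 B=39 I=34 D=31 E=13
Assign: G→slot 6, C→slot 3, A→slot 1, H→slot 2, F skipped, B→slot 5, I skipped, D→slot 4, E skipped.
Slots: [1:A] [2:H] [3:C] [4:D] [5:B] [6:G]
Profit = 59 + 58 + 73 + 31 + 39 + 81 = 341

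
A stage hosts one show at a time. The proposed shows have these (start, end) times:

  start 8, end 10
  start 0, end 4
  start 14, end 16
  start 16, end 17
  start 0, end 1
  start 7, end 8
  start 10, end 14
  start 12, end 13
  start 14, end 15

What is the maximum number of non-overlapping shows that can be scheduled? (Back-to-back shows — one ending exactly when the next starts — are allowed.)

By end time: (0,1), (0,4), (7,8), (8,10), (12,13), (10,14), (14,15), (14,16), (16,17).
Pick (0,1); next start ≥ 1 → (7,8); next start ≥ 8 → (8,10); next start ≥ 10 → (12,13); next start ≥ 13 → (14,15); next start ≥ 15 → (16,17).
Selected 6 shows.

6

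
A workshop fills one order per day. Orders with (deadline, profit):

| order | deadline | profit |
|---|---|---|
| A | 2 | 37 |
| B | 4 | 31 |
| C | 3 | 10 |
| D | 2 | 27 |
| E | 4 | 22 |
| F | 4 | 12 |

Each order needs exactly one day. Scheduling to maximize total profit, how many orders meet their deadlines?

4

Profit order: A=37 B=31 D=27 E=22 F=12 C=10
Assign: A→slot 2, B→slot 4, D→slot 1, E→slot 3, F skipped, C skipped.
Slots: [1:D] [2:A] [3:E] [4:B]
4 of 6 scheduled.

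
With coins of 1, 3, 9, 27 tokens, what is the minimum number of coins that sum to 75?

Greedy: take as many of the largest coin as possible, then repeat with the remainder.
75 = 2×27 + 2×9 + 1×3
Total coins = 2 + 2 + 1 = 5

5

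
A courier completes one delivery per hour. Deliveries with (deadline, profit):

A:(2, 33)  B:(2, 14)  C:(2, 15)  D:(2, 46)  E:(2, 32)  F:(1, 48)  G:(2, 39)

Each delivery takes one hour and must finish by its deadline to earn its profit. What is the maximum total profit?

94

Sort by profit descending; place each in the latest free slot ≤ its deadline.
By profit: F(d1,48), D(d2,46), G(d2,39), A(d2,33), E(d2,32), C(d2,15), B(d2,14)
F→slot 1; D→slot 2; G skipped; A skipped; E skipped; C skipped; B skipped.
Profit = 48 + 46 = 94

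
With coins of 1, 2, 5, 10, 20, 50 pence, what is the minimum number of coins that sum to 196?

196 = 3×50 + 2×20 + 1×5 + 1×1
Total coins = 3 + 2 + 1 + 1 = 7

7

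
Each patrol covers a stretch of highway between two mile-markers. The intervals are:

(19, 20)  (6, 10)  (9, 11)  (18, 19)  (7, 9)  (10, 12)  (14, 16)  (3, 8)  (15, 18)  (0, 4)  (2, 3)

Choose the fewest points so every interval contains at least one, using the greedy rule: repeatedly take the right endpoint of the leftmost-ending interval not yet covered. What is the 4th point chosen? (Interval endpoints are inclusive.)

16

Process intervals by earliest right end; each time one isn't hit yet, stab at its right endpoint.
By right end: [2,3]  [0,4]  [3,8]  [7,9]  [6,10]  [9,11]  [10,12]  [14,16]  [15,18]  [18,19]  [19,20]
[2,3] uncovered → point at 3; [7,9] uncovered → point at 9; [10,12] uncovered → point at 12; [14,16] uncovered → point at 16; [18,19] uncovered → point at 19.
Points: 3, 9, 12, 16, 19 (5 total).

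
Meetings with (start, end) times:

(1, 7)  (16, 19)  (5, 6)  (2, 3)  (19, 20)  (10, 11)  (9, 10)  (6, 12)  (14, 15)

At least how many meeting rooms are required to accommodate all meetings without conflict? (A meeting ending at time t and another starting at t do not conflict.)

Count concurrent intervals with a sweep; the peak is the room count.
starts: [1, 2, 5, 6, 9, 10, 14, 16, 19]
ends:   [3, 6, 7, 10, 11, 12, 15, 19, 20]
s1→1 s2→2  — peak 2.

2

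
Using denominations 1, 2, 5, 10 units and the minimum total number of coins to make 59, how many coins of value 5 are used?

1

Use the largest denomination that fits, subtract, and repeat.
59 = 5×10 + 1×5 + 2×2
Count of 5: 1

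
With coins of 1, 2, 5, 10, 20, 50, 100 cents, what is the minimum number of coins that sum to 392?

Use the largest denomination that fits, subtract, and repeat.
392 − 3×100→92 − 1×50→42 − 2×20→2 − 1×2→0
Total coins = 3 + 1 + 2 + 1 = 7

7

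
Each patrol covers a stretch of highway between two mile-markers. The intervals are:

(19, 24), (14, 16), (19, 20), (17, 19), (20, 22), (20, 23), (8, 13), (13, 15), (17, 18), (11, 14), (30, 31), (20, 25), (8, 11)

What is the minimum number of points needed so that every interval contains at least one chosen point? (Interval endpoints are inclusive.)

Process intervals by earliest right end; each time one isn't hit yet, stab at its right endpoint.
By right end: [8,11]  [8,13]  [11,14]  [13,15]  [14,16]  [17,18]  [17,19]  [19,20]  [20,22]  [20,23]  [19,24]  [20,25]  [30,31]
[8,11] uncovered → point at 11; [13,15] uncovered → point at 15; [17,18] uncovered → point at 18; [19,20] uncovered → point at 20; [30,31] uncovered → point at 31.
Points: 11, 15, 18, 20, 31 (5 total).

5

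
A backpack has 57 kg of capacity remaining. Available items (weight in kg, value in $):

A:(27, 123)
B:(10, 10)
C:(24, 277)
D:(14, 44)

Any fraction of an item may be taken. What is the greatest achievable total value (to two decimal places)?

Greedy by value/weight ratio, highest first.
Order: C (277/24=11.54) > A (123/27=4.56) > D (44/14=3.14) > B (10/10=1.00)
Fill: take C (24 @ 277) → take A (27 @ 123) → take 6/14 of D → 18.86; 57/57 used.
Total value = 418.86

418.86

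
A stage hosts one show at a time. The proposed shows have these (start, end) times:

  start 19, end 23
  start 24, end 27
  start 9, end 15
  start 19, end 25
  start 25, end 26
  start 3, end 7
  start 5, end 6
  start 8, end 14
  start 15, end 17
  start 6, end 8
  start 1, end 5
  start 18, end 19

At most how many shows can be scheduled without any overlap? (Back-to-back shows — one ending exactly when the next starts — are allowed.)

By end time: (1,5), (5,6), (3,7), (6,8), (8,14), (9,15), (15,17), (18,19), (19,23), (19,25), (25,26), (24,27).
Pick (1,5); next start ≥ 5 → (5,6); next start ≥ 6 → (6,8); next start ≥ 8 → (8,14); next start ≥ 14 → (15,17); next start ≥ 17 → (18,19); next start ≥ 19 → (19,23); next start ≥ 23 → (25,26).
Selected 8 shows.

8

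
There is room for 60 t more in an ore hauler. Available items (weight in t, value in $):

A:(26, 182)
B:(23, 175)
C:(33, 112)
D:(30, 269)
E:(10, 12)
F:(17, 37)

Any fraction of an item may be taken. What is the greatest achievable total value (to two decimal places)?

Ratios (sorted): D 8.97, B 7.61, A 7.00, C 3.39, F 2.18, E 1.20
take D (30 @ 269); take B (23 @ 175); take 7/26 of A → 49.00. Capacity used 60/60.
Total value = 493.00

493.00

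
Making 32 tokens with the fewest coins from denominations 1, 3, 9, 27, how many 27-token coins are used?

Greedy: take as many of the largest coin as possible, then repeat with the remainder.
32 = 1×27 + 1×3 + 2×1
Count of 27: 1

1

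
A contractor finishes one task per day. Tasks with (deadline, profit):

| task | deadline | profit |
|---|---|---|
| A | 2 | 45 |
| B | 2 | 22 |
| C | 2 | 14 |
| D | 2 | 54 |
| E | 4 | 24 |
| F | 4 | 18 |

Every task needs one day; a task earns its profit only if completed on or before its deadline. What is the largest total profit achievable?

Sort by profit descending; place each in the latest free slot ≤ its deadline.
By profit: D(d2,54), A(d2,45), E(d4,24), B(d2,22), F(d4,18), C(d2,14)
D→slot 2; A→slot 1; E→slot 4; B skipped; F→slot 3; C skipped.
Profit = 45 + 54 + 18 + 24 = 141

141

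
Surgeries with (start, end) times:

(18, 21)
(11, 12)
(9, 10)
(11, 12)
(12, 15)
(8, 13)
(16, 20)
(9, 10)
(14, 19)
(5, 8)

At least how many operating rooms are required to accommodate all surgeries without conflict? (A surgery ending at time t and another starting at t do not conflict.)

The answer is the maximum number of intervals overlapping at any instant.
starts: [5, 8, 9, 9, 11, 11, 12, 14, 16, 18]
ends:   [8, 10, 10, 12, 12, 13, 15, 19, 20, 21]
s5→1 e8→0 s8→1 s9→2 s9→3  — peak 3.

3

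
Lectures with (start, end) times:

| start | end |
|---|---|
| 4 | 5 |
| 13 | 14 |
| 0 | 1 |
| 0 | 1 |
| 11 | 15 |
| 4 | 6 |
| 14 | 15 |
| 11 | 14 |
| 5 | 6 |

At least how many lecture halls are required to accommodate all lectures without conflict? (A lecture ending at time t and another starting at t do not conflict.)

starts: [0, 0, 4, 4, 5, 11, 11, 13, 14]
ends:   [1, 1, 5, 6, 6, 14, 14, 15, 15]
s0→1 s0→2 e1→1 e1→0 s4→1 s4→2 e5→1 s5→2 e6→1 e6→0 s11→1 s11→2 s13→3  — peak 3.

3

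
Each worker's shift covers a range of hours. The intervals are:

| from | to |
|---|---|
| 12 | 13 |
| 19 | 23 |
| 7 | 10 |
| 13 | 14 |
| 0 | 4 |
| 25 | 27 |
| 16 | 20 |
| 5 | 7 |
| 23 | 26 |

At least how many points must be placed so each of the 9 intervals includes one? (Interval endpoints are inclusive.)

5

Sorted: [0,4] [5,7] [7,10] [12,13] [13,14] [16,20] [19,23] [23,26] [25,27]
{[0,4]} hit by 4; {[5,7],[7,10]} hit by 7; {[12,13],[13,14]} hit by 13; {[16,20],[19,23]} hit by 20; {[23,26],[25,27]} hit by 26.
Points: 4, 7, 13, 20, 26 (5 total).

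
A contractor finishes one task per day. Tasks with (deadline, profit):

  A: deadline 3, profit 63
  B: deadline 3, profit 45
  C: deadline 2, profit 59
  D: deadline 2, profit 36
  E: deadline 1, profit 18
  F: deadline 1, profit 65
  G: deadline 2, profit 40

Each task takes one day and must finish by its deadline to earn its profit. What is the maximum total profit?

Take jobs in profit order; each goes to the latest open slot no later than its deadline.
By profit: F(d1,65), A(d3,63), C(d2,59), B(d3,45), G(d2,40), D(d2,36), E(d1,18)
F→slot 1; A→slot 3; C→slot 2; B skipped; G skipped; D skipped; E skipped.
Profit = 65 + 59 + 63 = 187

187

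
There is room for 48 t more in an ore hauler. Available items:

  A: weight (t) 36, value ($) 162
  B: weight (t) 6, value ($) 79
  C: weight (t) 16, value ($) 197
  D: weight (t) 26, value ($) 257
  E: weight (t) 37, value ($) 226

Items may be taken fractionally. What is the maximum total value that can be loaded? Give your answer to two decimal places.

Order: B (79/6=13.17) > C (197/16=12.31) > D (257/26=9.88) > E (226/37=6.11) > A (162/36=4.50)
Fill: take B (6 @ 79) → take C (16 @ 197) → take D (26 @ 257); 48/48 used.
Total value = 533.00

533.00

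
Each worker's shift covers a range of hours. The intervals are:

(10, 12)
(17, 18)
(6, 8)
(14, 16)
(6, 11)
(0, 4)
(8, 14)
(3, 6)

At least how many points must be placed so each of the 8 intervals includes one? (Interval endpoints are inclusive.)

5

Sort by right endpoint; whenever an interval is uncovered, place a point at its right end.
By right end: [0,4]  [3,6]  [6,8]  [6,11]  [10,12]  [8,14]  [14,16]  [17,18]
[0,4] uncovered → point at 4; [6,8] uncovered → point at 8; [10,12] uncovered → point at 12; [14,16] uncovered → point at 16; [17,18] uncovered → point at 18.
Points: 4, 8, 12, 16, 18 (5 total).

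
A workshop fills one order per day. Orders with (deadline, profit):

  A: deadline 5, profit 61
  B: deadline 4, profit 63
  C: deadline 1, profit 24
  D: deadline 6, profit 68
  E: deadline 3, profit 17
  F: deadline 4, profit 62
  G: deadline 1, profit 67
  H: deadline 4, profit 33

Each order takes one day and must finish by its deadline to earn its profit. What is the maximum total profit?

354

Sort by profit descending; place each in the latest free slot ≤ its deadline.
Profit order: D=68 G=67 B=63 F=62 A=61 H=33 C=24 E=17
Assign: D→slot 6, G→slot 1, B→slot 4, F→slot 3, A→slot 5, H→slot 2, C skipped, E skipped.
Slots: [1:G] [2:H] [3:F] [4:B] [5:A] [6:D]
Profit = 67 + 33 + 62 + 63 + 61 + 68 = 354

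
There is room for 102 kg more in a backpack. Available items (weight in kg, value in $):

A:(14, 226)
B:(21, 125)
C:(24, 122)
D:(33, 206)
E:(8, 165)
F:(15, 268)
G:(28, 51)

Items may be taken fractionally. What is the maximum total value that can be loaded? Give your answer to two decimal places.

1045.92

Sort by value per unit weight and fill in that order.
Ratios (sorted): E 20.62, F 17.87, A 16.14, D 6.24, B 5.95, C 5.08, G 1.82
take E (8 @ 165); take F (15 @ 268); take A (14 @ 226); take D (33 @ 206); take B (21 @ 125); take 11/24 of C → 55.92. Capacity used 102/102.
Total value = 1045.92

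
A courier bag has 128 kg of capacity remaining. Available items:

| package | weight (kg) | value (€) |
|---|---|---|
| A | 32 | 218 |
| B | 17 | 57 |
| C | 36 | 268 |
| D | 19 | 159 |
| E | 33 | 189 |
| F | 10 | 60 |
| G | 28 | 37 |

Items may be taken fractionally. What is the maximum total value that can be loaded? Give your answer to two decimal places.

Order: D (159/19=8.37) > C (268/36=7.44) > A (218/32=6.81) > F (60/10=6.00) > E (189/33=5.73) > B (57/17=3.35) > G (37/28=1.32)
Fill: take D (19 @ 159) → take C (36 @ 268) → take A (32 @ 218) → take F (10 @ 60) → take 31/33 of E → 177.55; 128/128 used.
Total value = 882.55

882.55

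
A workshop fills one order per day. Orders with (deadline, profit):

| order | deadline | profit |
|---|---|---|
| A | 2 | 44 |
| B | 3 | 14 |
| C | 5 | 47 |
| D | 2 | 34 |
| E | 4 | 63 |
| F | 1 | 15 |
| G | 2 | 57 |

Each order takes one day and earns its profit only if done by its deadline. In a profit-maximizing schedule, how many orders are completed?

Take jobs in profit order; each goes to the latest open slot no later than its deadline.
Profit order: E=63 G=57 C=47 A=44 D=34 F=15 B=14
Assign: E→slot 4, G→slot 2, C→slot 5, A→slot 1, D skipped, F skipped, B→slot 3.
Slots: [1:A] [2:G] [3:B] [4:E] [5:C]
5 of 7 scheduled.

5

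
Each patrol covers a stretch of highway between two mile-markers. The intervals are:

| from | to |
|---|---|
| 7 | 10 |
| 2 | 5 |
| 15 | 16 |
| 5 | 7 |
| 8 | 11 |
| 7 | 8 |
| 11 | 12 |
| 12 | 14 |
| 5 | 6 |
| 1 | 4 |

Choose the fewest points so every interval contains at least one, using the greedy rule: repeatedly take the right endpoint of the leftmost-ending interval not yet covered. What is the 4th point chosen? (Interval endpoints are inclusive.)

Sorted: [1,4] [2,5] [5,6] [5,7] [7,8] [7,10] [8,11] [11,12] [12,14] [15,16]
{[1,4],[2,5]} hit by 4; {[5,6],[5,7]} hit by 6; {[7,8],[7,10],[8,11]} hit by 8; {[11,12],[12,14]} hit by 12; {[15,16]} hit by 16.
Points: 4, 6, 8, 12, 16 (5 total).

12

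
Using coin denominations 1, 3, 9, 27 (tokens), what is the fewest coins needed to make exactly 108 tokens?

Use the largest denomination that fits, subtract, and repeat.
108 − 4×27→0
Total coins = 4 = 4

4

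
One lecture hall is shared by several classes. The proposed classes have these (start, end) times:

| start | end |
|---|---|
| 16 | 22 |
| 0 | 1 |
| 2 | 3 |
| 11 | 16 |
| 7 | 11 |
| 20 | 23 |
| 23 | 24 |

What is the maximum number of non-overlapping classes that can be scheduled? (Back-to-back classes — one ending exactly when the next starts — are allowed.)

6

Sort by end time and greedily take each interval whose start is ≥ the last chosen end.
Sorted by end: (0,1)  (2,3)  (7,11)  (11,16)  (16,22)  (20,23)  (23,24)
take (0,1); take (2,3); take (7,11); take (11,16); take (16,22); skip (20,23); take (23,24).
Selected 6 classes.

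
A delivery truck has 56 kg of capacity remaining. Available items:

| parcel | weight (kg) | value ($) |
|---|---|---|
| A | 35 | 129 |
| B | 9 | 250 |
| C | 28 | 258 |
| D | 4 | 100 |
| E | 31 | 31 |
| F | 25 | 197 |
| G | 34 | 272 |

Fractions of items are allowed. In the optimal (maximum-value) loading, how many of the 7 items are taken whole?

Greedy by value/weight ratio, highest first.
Order: B (250/9=27.78) > D (100/4=25.00) > C (258/28=9.21) > G (272/34=8.00) > F (197/25=7.88) > A (129/35=3.69) > E (31/31=1.00)
Fill: take B (9 @ 250) → take D (4 @ 100) → take C (28 @ 258) → take 15/34 of G → 120.00; 56/56 used.
3 item(s) taken whole; one partial (take 15/34 of G).

3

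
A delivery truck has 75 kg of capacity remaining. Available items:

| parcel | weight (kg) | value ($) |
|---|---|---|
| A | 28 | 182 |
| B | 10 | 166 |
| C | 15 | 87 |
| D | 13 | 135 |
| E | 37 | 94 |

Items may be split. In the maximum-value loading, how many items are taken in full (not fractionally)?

4

Order: B (166/10=16.60) > D (135/13=10.38) > A (182/28=6.50) > C (87/15=5.80) > E (94/37=2.54)
Fill: take B (10 @ 166) → take D (13 @ 135) → take A (28 @ 182) → take C (15 @ 87) → take 9/37 of E → 22.86; 75/75 used.
4 item(s) taken whole; one partial (take 9/37 of E).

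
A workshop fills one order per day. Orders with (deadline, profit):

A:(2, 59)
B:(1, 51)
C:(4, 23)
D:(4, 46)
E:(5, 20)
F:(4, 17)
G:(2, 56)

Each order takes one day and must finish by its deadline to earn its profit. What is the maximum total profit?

204

Take jobs in profit order; each goes to the latest open slot no later than its deadline.
Profit order: A=59 G=56 B=51 D=46 C=23 E=20 F=17
Assign: A→slot 2, G→slot 1, B skipped, D→slot 4, C→slot 3, E→slot 5, F skipped.
Slots: [1:G] [2:A] [3:C] [4:D] [5:E]
Profit = 56 + 59 + 23 + 46 + 20 = 204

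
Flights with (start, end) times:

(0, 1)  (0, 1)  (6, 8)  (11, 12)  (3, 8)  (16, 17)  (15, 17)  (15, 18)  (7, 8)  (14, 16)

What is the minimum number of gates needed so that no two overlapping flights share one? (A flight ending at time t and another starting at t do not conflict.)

3

Events (time:±→running): 0:+→1 0:+→2 1:-→1 1:-→0 3:+→1 6:+→2 7:+→3 … peak 3.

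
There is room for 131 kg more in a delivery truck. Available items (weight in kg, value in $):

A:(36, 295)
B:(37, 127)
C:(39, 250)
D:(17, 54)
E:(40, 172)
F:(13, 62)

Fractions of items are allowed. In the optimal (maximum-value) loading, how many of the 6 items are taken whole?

Greedy by value/weight ratio, highest first.
Order: A (295/36=8.19) > C (250/39=6.41) > F (62/13=4.77) > E (172/40=4.30) > B (127/37=3.43) > D (54/17=3.18)
Fill: take A (36 @ 295) → take C (39 @ 250) → take F (13 @ 62) → take E (40 @ 172) → take 3/37 of B → 10.30; 131/131 used.
4 item(s) taken whole; one partial (take 3/37 of B).

4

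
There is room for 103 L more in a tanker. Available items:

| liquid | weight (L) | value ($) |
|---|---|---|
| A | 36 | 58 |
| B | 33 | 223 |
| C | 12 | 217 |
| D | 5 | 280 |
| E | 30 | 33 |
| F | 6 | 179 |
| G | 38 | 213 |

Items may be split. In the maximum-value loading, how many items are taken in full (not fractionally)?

5

Sort by value per unit weight and fill in that order.
Ratios (sorted): D 56.00, F 29.83, C 18.08, B 6.76, G 5.61, A 1.61, E 1.10
take D (5 @ 280); take F (6 @ 179); take C (12 @ 217); take B (33 @ 223); take G (38 @ 213); take 9/36 of A → 14.50. Capacity used 103/103.
5 item(s) taken whole; one partial (take 9/36 of A).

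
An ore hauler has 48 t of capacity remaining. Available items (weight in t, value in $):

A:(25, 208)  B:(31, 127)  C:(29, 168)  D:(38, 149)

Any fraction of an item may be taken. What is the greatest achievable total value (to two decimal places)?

Order: A (208/25=8.32) > C (168/29=5.79) > B (127/31=4.10) > D (149/38=3.92)
Fill: take A (25 @ 208) → take 23/29 of C → 133.24; 48/48 used.
Total value = 341.24

341.24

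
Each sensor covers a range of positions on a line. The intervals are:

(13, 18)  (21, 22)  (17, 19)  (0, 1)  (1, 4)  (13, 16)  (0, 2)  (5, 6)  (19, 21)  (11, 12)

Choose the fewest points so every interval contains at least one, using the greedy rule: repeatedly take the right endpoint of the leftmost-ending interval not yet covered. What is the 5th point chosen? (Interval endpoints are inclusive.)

Sorted: [0,1] [0,2] [1,4] [5,6] [11,12] [13,16] [13,18] [17,19] [19,21] [21,22]
{[0,1],[0,2],[1,4]} hit by 1; {[5,6]} hit by 6; {[11,12]} hit by 12; {[13,16],[13,18]} hit by 16; {[17,19],[19,21]} hit by 19; {[21,22]} hit by 22.
Points: 1, 6, 12, 16, 19, 22 (6 total).

19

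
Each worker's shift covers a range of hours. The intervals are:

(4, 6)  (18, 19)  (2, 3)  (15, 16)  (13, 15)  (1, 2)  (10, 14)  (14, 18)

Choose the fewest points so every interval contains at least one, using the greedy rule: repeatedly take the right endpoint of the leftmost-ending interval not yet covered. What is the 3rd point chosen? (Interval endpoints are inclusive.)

Sort by right endpoint; whenever an interval is uncovered, place a point at its right end.
Sorted: [1,2] [2,3] [4,6] [10,14] [13,15] [15,16] [14,18] [18,19]
{[1,2],[2,3]} hit by 2; {[4,6]} hit by 6; {[10,14],[13,15]} hit by 14; {[15,16],[14,18]} hit by 16; {[18,19]} hit by 19.
Points: 2, 6, 14, 16, 19 (5 total).

14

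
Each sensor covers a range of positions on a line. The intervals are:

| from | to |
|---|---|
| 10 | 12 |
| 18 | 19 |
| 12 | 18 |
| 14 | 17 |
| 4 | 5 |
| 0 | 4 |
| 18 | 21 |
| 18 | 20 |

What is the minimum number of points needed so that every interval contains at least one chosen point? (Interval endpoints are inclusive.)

4

Sort by right endpoint; whenever an interval is uncovered, place a point at its right end.
By right end: [0,4]  [4,5]  [10,12]  [14,17]  [12,18]  [18,19]  [18,20]  [18,21]
[0,4] uncovered → point at 4; [10,12] uncovered → point at 12; [14,17] uncovered → point at 17; [18,19] uncovered → point at 19.
Points: 4, 12, 17, 19 (4 total).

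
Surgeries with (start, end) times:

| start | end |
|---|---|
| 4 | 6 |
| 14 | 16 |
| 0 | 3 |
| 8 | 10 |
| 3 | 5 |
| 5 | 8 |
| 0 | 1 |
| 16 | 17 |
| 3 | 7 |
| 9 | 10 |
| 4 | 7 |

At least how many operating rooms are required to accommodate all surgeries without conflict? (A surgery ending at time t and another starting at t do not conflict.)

4

starts: [0, 0, 3, 3, 4, 4, 5, 8, 9, 14, 16]
ends:   [1, 3, 5, 6, 7, 7, 8, 10, 10, 16, 17]
s0→1 s0→2 e1→1 e3→0 s3→1 s3→2 s4→3 s4→4  — peak 4.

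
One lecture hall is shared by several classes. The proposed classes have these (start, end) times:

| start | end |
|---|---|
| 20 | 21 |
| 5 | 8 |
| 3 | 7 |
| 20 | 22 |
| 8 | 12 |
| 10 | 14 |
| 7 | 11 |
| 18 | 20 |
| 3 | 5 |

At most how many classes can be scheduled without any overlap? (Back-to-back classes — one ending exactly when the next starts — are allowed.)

5

Greedy by earliest finish: after sorting by end time, pick each interval compatible with the last pick.
By end time: (3,5), (3,7), (5,8), (7,11), (8,12), (10,14), (18,20), (20,21), (20,22).
Pick (3,5); next start ≥ 5 → (5,8); next start ≥ 8 → (8,12); next start ≥ 12 → (18,20); next start ≥ 20 → (20,21).
Selected 5 classes.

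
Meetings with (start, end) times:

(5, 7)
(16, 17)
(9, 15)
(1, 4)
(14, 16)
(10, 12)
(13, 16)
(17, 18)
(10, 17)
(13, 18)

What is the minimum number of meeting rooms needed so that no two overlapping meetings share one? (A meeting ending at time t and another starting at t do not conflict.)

Count concurrent intervals with a sweep; the peak is the room count.
starts: [1, 5, 9, 10, 10, 13, 13, 14, 16, 17]
ends:   [4, 7, 12, 15, 16, 16, 17, 17, 18, 18]
s1→1 e4→0 s5→1 e7→0 s9→1 s10→2 s10→3 e12→2 s13→3 s13→4 s14→5  — peak 5.

5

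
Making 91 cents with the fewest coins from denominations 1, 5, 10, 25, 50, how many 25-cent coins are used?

1

91 = 1×50 + 1×25 + 1×10 + 1×5 + 1×1
Count of 25: 1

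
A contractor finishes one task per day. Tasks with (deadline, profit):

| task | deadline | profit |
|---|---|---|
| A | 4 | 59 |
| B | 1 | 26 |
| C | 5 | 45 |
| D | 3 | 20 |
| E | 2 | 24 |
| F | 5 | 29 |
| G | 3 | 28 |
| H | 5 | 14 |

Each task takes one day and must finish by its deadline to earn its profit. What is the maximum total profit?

187

Profit order: A=59 C=45 F=29 G=28 B=26 E=24 D=20 H=14
Assign: A→slot 4, C→slot 5, F→slot 3, G→slot 2, B→slot 1, E skipped, D skipped, H skipped.
Slots: [1:B] [2:G] [3:F] [4:A] [5:C]
Profit = 26 + 28 + 29 + 59 + 45 = 187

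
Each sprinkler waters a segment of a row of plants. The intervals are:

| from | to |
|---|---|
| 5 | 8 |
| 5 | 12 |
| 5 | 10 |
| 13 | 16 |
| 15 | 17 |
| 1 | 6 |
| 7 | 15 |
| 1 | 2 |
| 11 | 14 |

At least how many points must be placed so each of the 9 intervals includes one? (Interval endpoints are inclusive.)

4

By right end: [1,2]  [1,6]  [5,8]  [5,10]  [5,12]  [11,14]  [7,15]  [13,16]  [15,17]
[1,2] uncovered → point at 2; [5,8] uncovered → point at 8; [11,14] uncovered → point at 14; [15,17] uncovered → point at 17.
Points: 2, 8, 14, 17 (4 total).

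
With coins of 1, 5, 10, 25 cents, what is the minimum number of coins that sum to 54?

54 − 2×25→4 − 4×1→0
Total coins = 2 + 4 = 6

6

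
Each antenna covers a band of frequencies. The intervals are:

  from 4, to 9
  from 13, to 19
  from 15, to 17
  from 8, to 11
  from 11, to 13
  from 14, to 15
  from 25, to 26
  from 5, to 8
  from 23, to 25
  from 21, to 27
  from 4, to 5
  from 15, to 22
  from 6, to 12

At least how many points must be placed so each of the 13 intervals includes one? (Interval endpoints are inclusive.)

By right end: [4,5]  [5,8]  [4,9]  [8,11]  [6,12]  [11,13]  [14,15]  [15,17]  [13,19]  [15,22]  [23,25]  [25,26]  [21,27]
[4,5] uncovered → point at 5; [8,11] uncovered → point at 11; [14,15] uncovered → point at 15; [23,25] uncovered → point at 25.
Points: 5, 11, 15, 25 (4 total).

4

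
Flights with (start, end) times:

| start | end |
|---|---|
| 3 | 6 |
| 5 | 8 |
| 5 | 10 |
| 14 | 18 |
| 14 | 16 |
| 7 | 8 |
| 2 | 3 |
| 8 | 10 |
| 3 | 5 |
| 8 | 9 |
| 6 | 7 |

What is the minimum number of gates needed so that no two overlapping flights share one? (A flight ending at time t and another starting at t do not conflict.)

Events (time:±→running): 2:+→1 3:-→0 3:+→1 3:+→2 5:-→1 5:+→2 5:+→3 … peak 3.

3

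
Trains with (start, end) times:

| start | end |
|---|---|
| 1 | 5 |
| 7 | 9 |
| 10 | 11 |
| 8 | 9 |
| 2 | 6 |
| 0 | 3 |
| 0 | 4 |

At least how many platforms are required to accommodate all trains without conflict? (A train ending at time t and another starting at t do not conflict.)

4

starts: [0, 0, 1, 2, 7, 8, 10]
ends:   [3, 4, 5, 6, 9, 9, 11]
s0→1 s0→2 s1→3 s2→4  — peak 4.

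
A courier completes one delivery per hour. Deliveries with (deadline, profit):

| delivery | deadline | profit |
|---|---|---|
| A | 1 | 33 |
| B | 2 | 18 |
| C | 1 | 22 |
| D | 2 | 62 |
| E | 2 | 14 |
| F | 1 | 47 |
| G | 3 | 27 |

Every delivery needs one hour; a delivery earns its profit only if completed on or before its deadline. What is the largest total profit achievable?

Sort by profit descending; place each in the latest free slot ≤ its deadline.
Profit order: D=62 F=47 A=33 G=27 C=22 B=18 E=14
Assign: D→slot 2, F→slot 1, A skipped, G→slot 3, C skipped, B skipped, E skipped.
Slots: [1:F] [2:D] [3:G]
Profit = 47 + 62 + 27 = 136

136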